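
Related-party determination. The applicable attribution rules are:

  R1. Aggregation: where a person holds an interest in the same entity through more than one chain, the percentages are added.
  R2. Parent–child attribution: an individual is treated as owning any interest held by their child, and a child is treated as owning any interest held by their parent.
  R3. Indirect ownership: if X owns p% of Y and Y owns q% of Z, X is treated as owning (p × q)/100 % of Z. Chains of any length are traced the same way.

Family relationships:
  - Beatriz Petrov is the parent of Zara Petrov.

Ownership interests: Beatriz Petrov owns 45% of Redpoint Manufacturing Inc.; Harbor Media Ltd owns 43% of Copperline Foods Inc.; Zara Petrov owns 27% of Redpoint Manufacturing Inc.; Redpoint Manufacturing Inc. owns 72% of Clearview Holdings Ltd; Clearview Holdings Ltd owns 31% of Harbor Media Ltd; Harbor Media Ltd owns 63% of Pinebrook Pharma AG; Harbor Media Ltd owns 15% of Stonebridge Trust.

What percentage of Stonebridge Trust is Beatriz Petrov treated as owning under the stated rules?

2.41056%

By parent–child attribution (R2), Beatriz Petrov is treated as also owning Zara Petrov's interest in Redpoint Manufacturing Inc, giving 45% + 27% = 72%.
Chain via Redpoint Manufacturing Inc. → Clearview Holdings Ltd → Harbor Media Ltd (R3): 72% × 72% × 31% × 15% = 2.41056% of Stonebridge Trust.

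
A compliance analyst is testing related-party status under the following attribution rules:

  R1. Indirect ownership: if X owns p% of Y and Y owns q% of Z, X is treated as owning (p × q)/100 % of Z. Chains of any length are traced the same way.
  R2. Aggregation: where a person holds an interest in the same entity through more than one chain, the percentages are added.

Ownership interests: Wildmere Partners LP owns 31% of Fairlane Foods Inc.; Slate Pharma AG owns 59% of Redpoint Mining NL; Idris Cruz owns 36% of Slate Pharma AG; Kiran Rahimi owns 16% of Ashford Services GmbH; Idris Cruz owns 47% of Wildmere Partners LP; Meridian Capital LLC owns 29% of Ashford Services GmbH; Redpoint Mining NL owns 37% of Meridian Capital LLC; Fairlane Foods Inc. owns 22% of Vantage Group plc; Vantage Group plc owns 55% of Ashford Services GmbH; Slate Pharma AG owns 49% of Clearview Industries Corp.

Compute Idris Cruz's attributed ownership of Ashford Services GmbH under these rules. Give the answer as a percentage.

Chain via Wildmere Partners LP → Fairlane Foods Inc. → Vantage Group plc (R1): 47% × 31% × 22% × 55% = 1.76297% of Ashford Services GmbH.
Chain via Slate Pharma AG → Redpoint Mining NL → Meridian Capital LLC (R1): 36% × 59% × 37% × 29% = 2.279052% of Ashford Services GmbH.
Aggregating (R2): 1.76297% + 2.279052% = 4.042022%.

4.042022%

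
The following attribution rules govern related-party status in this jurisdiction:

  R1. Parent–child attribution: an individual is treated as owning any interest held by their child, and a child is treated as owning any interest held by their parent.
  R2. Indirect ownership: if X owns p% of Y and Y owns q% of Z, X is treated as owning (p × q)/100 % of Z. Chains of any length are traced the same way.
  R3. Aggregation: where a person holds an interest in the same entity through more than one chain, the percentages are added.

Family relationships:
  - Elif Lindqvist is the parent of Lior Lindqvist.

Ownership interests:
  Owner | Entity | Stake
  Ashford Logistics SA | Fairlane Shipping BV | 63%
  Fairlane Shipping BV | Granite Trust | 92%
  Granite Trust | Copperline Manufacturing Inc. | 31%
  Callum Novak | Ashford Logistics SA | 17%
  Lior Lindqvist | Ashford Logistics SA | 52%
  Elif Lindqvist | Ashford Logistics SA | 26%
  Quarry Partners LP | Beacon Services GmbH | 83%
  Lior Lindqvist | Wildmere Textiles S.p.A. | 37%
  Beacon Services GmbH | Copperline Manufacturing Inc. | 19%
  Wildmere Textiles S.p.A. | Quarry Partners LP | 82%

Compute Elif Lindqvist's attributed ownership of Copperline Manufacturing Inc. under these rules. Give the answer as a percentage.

18.799346%

By parent–child attribution (R1), Elif Lindqvist is treated as also owning Lior Lindqvist's interest in Ashford Logistics SA, giving 26% + 52% = 78%.
By parent–child attribution (R1), Elif Lindqvist is treated as owning Lior Lindqvist's 37% interest in Wildmere Textiles S.p.A.
Chain via Ashford Logistics SA → Fairlane Shipping BV → Granite Trust (R2): 78% × 63% × 92% × 31% = 14.014728% of Copperline Manufacturing Inc.
Chain via Wildmere Textiles S.p.A. → Quarry Partners LP → Beacon Services GmbH (R2): 37% × 82% × 83% × 19% = 4.784618% of Copperline Manufacturing Inc.
Aggregating (R3): 14.014728% + 4.784618% = 18.799346%.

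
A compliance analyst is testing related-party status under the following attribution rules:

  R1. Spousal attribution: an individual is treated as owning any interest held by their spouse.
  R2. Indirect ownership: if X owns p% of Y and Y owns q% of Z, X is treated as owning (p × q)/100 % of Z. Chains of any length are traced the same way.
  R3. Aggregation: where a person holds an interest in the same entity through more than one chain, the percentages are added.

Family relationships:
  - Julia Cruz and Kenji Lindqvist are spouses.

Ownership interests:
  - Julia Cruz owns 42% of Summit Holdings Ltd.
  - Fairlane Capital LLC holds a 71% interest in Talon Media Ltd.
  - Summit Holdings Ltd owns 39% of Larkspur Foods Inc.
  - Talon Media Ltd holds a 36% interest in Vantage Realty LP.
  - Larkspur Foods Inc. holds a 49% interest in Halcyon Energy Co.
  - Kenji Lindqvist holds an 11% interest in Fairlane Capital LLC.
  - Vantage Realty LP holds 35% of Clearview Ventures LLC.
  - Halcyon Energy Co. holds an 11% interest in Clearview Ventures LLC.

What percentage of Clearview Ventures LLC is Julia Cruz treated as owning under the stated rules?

1.866942%

By spousal attribution (R1), Julia Cruz is treated as owning Kenji Lindqvist's 11% interest in Fairlane Capital LLC.
Chain via Summit Holdings Ltd → Larkspur Foods Inc. → Halcyon Energy Co. (R2): 42% × 39% × 49% × 11% = 0.882882% of Clearview Ventures LLC.
Chain via Fairlane Capital LLC → Talon Media Ltd → Vantage Realty LP (R2): 11% × 71% × 36% × 35% = 0.98406% of Clearview Ventures LLC.
Aggregating (R3): 0.882882% + 0.98406% = 1.866942%.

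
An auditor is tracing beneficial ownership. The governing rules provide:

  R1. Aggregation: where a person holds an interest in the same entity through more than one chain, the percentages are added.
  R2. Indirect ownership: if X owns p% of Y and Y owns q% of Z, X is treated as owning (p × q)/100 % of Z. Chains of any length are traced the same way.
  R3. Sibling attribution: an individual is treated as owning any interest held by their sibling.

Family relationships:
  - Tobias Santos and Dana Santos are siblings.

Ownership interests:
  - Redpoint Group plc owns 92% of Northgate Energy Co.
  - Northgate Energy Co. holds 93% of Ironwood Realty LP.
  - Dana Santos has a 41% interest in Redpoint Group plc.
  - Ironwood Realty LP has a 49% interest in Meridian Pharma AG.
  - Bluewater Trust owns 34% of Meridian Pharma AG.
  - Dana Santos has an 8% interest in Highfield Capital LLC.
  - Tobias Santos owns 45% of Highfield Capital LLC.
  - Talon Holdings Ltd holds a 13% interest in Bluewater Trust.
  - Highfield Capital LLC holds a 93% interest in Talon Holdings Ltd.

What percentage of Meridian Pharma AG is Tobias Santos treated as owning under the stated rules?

19.367622%

By sibling attribution (R3), Tobias Santos is treated as also owning Dana Santos's interest in Highfield Capital LLC, giving 45% + 8% = 53%.
By sibling attribution (R3), Tobias Santos is treated as owning Dana Santos's 41% interest in Redpoint Group plc.
Chain via Highfield Capital LLC → Talon Holdings Ltd → Bluewater Trust (R2): 53% × 93% × 13% × 34% = 2.178618% of Meridian Pharma AG.
Chain via Redpoint Group plc → Northgate Energy Co. → Ironwood Realty LP (R2): 41% × 92% × 93% × 49% = 17.189004% of Meridian Pharma AG.
Aggregating (R1): 2.178618% + 17.189004% = 19.367622%.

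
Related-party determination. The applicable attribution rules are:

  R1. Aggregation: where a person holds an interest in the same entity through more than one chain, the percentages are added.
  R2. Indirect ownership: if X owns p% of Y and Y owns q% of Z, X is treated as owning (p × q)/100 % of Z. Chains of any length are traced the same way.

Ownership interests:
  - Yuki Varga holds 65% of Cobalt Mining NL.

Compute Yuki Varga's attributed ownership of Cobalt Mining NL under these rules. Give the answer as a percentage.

65%

Direct interest in Cobalt Mining NL: 65%.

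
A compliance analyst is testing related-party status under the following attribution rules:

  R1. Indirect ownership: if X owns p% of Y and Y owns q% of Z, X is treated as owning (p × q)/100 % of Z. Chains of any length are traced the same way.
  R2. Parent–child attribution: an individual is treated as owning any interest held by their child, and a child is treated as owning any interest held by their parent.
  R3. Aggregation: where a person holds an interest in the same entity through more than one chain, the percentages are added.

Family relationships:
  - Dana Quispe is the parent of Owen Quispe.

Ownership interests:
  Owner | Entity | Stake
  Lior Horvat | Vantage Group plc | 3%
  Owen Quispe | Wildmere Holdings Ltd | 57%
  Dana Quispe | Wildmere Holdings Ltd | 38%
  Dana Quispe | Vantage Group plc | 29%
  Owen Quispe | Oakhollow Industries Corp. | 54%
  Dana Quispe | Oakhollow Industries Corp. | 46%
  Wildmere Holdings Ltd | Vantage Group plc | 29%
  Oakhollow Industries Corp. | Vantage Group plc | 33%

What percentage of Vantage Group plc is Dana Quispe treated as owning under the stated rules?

89.55%

By parent–child attribution (R2), Dana Quispe is treated as also owning Owen Quispe's interest in Oakhollow Industries Corp, giving 46% + 54% = 100%.
By parent–child attribution (R2), Dana Quispe is treated as also owning Owen Quispe's interest in Wildmere Holdings Ltd, giving 38% + 57% = 95%.
Chain via Oakhollow Industries Corp. (R1): 100% × 33% = 33% of Vantage Group plc.
Chain via Wildmere Holdings Ltd (R1): 95% × 29% = 27.55% of Vantage Group plc.
Direct interest in Vantage Group plc: 29%.
Aggregating (R3): 33% + 27.55% + 29% = 89.55%.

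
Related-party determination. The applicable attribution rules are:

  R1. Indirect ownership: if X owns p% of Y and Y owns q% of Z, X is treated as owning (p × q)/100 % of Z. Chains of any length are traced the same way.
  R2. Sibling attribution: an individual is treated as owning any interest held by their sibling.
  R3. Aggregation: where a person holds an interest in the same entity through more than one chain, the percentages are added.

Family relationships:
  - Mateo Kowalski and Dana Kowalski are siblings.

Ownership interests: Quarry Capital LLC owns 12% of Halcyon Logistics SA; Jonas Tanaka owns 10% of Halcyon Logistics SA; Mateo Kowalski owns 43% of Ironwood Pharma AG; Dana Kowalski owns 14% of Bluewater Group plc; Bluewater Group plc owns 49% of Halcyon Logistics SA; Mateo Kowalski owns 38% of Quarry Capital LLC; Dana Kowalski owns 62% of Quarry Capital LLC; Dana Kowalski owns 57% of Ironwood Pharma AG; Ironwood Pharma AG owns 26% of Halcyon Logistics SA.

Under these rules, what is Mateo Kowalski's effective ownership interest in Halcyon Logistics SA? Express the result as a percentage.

44.86%

By sibling attribution (R2), Mateo Kowalski is treated as also owning Dana Kowalski's interest in Ironwood Pharma AG, giving 43% + 57% = 100%.
By sibling attribution (R2), Mateo Kowalski is treated as also owning Dana Kowalski's interest in Quarry Capital LLC, giving 38% + 62% = 100%.
By sibling attribution (R2), Mateo Kowalski is treated as owning Dana Kowalski's 14% interest in Bluewater Group plc.
Chain via Ironwood Pharma AG (R1): 100% × 26% = 26% of Halcyon Logistics SA.
Chain via Quarry Capital LLC (R1): 100% × 12% = 12% of Halcyon Logistics SA.
Chain via Bluewater Group plc (R1): 14% × 49% = 6.86% of Halcyon Logistics SA.
Aggregating (R3): 26% + 12% + 6.86% = 44.86%.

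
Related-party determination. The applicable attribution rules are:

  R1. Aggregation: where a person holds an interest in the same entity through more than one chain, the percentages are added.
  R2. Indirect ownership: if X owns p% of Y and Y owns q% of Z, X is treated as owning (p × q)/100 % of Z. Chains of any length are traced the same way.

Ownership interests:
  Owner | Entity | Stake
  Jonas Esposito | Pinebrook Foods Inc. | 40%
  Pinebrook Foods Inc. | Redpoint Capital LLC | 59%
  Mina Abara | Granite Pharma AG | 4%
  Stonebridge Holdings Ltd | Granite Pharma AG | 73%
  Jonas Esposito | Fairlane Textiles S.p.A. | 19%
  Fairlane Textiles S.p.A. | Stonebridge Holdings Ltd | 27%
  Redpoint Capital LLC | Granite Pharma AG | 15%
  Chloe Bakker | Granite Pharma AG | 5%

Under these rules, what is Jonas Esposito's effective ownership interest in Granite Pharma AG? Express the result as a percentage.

Chain via Pinebrook Foods Inc. → Redpoint Capital LLC (R2): 40% × 59% × 15% = 3.54% of Granite Pharma AG.
Chain via Fairlane Textiles S.p.A. → Stonebridge Holdings Ltd (R2): 19% × 27% × 73% = 3.7449% of Granite Pharma AG.
Aggregating (R1): 3.54% + 3.7449% = 7.2849%.

7.2849%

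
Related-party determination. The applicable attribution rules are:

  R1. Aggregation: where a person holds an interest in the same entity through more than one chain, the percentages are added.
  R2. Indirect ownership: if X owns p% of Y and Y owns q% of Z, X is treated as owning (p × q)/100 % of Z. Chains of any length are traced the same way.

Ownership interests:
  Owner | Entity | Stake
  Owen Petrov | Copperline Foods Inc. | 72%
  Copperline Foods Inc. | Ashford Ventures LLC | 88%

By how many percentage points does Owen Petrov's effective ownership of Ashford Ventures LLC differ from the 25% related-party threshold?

Chain via Copperline Foods Inc. (R2): 72% × 88% = 63.36% of Ashford Ventures LLC.
63.36% exceeds the 25% threshold by 38.36 percentage points.

38.36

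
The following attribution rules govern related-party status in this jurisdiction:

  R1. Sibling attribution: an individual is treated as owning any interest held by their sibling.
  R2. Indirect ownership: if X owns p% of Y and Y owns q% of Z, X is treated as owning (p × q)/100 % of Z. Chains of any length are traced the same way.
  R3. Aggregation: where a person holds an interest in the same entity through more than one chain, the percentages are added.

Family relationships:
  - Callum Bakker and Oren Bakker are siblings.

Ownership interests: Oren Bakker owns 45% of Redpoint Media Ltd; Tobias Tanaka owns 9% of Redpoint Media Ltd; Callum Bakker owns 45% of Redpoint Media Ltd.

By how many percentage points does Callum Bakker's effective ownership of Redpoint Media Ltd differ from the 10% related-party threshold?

80

By sibling attribution (R1), Callum Bakker is treated as also owning Oren Bakker's interest in Redpoint Media Ltd, giving 45% + 45% = 90%.
Direct interest in Redpoint Media Ltd: 90%.
90% exceeds the 10% threshold by 80 percentage points.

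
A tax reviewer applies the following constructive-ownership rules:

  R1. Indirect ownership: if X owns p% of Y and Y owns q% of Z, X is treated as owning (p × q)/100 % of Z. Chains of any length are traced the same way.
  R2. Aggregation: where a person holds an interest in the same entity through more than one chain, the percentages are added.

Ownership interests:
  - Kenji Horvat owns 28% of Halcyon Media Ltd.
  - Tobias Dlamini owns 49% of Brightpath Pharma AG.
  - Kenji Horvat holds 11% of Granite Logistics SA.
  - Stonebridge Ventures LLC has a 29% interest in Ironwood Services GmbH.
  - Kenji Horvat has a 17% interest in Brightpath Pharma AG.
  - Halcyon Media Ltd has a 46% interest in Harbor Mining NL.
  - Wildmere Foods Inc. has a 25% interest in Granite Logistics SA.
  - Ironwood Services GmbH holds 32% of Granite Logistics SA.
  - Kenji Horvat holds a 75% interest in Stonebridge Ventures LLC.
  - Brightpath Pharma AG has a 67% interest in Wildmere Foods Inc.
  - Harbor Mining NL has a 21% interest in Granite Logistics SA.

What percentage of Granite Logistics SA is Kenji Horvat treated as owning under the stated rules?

23.5123%

Chain via Stonebridge Ventures LLC → Ironwood Services GmbH (R1): 75% × 29% × 32% = 6.96% of Granite Logistics SA.
Chain via Halcyon Media Ltd → Harbor Mining NL (R1): 28% × 46% × 21% = 2.7048% of Granite Logistics SA.
Chain via Brightpath Pharma AG → Wildmere Foods Inc. (R1): 17% × 67% × 25% = 2.8475% of Granite Logistics SA.
Direct interest in Granite Logistics SA: 11%.
Aggregating (R2): 6.96% + 2.7048% + 2.8475% + 11% = 23.5123%.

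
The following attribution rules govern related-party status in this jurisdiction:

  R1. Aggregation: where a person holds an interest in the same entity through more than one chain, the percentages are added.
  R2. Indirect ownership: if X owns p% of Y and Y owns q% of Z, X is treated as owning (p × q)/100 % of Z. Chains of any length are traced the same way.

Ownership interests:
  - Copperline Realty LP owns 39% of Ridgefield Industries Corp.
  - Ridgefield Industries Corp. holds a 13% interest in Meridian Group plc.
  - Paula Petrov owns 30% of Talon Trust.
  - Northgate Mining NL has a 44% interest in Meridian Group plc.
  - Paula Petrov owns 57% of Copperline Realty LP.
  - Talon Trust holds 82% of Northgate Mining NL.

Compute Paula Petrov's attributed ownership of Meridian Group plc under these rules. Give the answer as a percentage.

Chain via Talon Trust → Northgate Mining NL (R2): 30% × 82% × 44% = 10.824% of Meridian Group plc.
Chain via Copperline Realty LP → Ridgefield Industries Corp. (R2): 57% × 39% × 13% = 2.8899% of Meridian Group plc.
Aggregating (R1): 10.824% + 2.8899% = 13.7139%.

13.7139%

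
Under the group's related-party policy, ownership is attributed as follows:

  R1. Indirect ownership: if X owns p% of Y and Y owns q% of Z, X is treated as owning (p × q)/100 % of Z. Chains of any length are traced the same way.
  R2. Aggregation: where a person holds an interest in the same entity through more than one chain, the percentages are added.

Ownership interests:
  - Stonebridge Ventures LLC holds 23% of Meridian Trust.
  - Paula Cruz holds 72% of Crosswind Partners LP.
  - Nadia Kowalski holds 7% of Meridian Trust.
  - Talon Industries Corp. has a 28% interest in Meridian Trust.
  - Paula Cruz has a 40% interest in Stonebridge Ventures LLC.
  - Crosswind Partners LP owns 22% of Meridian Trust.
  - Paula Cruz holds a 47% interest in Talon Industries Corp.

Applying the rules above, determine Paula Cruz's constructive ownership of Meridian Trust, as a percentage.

38.2%

Chain via Crosswind Partners LP (R1): 72% × 22% = 15.84% of Meridian Trust.
Chain via Stonebridge Ventures LLC (R1): 40% × 23% = 9.2% of Meridian Trust.
Chain via Talon Industries Corp. (R1): 47% × 28% = 13.16% of Meridian Trust.
Aggregating (R2): 15.84% + 9.2% + 13.16% = 38.2%.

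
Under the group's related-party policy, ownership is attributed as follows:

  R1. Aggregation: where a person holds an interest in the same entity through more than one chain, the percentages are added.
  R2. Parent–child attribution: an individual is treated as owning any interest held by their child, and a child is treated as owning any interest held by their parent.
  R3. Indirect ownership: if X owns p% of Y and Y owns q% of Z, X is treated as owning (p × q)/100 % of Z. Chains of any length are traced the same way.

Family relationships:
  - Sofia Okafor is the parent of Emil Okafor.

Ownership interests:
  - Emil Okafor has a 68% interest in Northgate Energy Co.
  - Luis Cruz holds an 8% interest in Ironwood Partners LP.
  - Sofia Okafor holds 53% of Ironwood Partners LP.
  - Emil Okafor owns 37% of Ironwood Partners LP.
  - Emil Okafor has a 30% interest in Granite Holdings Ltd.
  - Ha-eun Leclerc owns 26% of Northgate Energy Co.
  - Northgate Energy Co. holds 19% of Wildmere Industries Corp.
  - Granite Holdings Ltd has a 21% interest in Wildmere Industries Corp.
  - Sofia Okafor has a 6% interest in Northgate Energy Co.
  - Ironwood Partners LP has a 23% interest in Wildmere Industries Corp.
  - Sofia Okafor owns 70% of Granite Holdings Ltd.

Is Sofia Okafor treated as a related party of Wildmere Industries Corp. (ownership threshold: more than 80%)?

By parent–child attribution (R2), Sofia Okafor is treated as also owning Emil Okafor's interest in Granite Holdings Ltd, giving 70% + 30% = 100%.
By parent–child attribution (R2), Sofia Okafor is treated as also owning Emil Okafor's interest in Northgate Energy Co, giving 6% + 68% = 74%.
By parent–child attribution (R2), Sofia Okafor is treated as also owning Emil Okafor's interest in Ironwood Partners LP, giving 53% + 37% = 90%.
Chain via Granite Holdings Ltd (R3): 100% × 21% = 21% of Wildmere Industries Corp.
Chain via Northgate Energy Co. (R3): 74% × 19% = 14.06% of Wildmere Industries Corp.
Chain via Ironwood Partners LP (R3): 90% × 23% = 20.7% of Wildmere Industries Corp.
Aggregating (R1): 21% + 14.06% + 20.7% = 55.76%.
55.76% does not exceed the 80% threshold, so Sofia is not a related party to Wildmere Industries Corp.

No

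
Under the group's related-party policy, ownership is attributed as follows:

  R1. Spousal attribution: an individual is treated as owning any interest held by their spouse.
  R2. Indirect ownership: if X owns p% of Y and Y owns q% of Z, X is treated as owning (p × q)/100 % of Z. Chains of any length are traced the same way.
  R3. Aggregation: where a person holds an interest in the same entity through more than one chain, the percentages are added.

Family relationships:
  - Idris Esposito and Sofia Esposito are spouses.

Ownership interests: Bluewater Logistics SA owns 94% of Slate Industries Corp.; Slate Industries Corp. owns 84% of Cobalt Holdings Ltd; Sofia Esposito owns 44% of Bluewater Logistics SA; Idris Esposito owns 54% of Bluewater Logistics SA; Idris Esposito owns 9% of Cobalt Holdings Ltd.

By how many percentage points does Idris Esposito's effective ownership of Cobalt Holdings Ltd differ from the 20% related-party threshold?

66.3808

By spousal attribution (R1), Idris Esposito is treated as also owning Sofia Esposito's interest in Bluewater Logistics SA, giving 54% + 44% = 98%.
Chain via Bluewater Logistics SA → Slate Industries Corp. (R2): 98% × 94% × 84% = 77.3808% of Cobalt Holdings Ltd.
Direct interest in Cobalt Holdings Ltd: 9%.
Aggregating (R3): 77.3808% + 9% = 86.3808%.
86.3808% exceeds the 20% threshold by 66.3808 percentage points.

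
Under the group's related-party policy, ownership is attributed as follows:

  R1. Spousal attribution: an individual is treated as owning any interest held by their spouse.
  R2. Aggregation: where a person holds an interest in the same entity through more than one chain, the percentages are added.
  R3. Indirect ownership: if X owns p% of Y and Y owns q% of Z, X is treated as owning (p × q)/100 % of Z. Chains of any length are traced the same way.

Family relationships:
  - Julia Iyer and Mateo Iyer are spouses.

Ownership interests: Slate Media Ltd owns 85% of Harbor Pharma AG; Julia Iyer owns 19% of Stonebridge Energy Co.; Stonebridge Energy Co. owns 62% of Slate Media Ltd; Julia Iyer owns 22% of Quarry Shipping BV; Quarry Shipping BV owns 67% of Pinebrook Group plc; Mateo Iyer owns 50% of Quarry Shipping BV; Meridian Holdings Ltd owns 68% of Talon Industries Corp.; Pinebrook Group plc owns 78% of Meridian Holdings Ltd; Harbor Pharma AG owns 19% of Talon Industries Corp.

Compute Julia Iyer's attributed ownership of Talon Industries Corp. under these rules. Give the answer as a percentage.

By spousal attribution (R1), Julia Iyer is treated as also owning Mateo Iyer's interest in Quarry Shipping BV, giving 22% + 50% = 72%.
Chain via Stonebridge Energy Co. → Slate Media Ltd → Harbor Pharma AG (R3): 19% × 62% × 85% × 19% = 1.90247% of Talon Industries Corp.
Chain via Quarry Shipping BV → Pinebrook Group plc → Meridian Holdings Ltd (R3): 72% × 67% × 78% × 68% = 25.586496% of Talon Industries Corp.
Aggregating (R2): 1.90247% + 25.586496% = 27.488966%.

27.488966%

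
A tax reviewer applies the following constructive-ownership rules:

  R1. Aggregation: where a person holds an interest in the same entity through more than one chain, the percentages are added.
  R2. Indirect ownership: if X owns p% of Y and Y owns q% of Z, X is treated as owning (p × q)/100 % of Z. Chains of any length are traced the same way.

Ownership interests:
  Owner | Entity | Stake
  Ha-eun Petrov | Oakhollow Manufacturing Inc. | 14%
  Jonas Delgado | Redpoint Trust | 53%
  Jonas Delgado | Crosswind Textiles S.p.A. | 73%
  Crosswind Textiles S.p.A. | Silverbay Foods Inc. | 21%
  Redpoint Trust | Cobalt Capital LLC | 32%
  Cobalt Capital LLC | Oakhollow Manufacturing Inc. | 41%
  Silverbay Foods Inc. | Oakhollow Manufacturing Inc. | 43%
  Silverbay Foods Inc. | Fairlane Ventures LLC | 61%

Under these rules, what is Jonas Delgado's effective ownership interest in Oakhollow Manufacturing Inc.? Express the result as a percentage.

Chain via Crosswind Textiles S.p.A. → Silverbay Foods Inc. (R2): 73% × 21% × 43% = 6.5919% of Oakhollow Manufacturing Inc.
Chain via Redpoint Trust → Cobalt Capital LLC (R2): 53% × 32% × 41% = 6.9536% of Oakhollow Manufacturing Inc.
Aggregating (R1): 6.5919% + 6.9536% = 13.5455%.

13.5455%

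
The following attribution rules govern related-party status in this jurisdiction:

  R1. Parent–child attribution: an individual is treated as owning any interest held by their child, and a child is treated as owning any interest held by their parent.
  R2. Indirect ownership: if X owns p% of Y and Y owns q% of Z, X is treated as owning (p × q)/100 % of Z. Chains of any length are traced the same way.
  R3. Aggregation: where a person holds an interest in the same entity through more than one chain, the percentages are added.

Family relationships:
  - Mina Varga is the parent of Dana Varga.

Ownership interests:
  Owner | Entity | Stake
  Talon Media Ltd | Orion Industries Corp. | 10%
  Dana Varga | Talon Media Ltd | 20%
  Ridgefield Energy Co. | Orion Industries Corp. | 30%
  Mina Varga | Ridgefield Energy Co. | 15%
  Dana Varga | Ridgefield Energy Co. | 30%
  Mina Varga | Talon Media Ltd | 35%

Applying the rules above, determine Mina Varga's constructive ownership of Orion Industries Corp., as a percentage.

19%

By parent–child attribution (R1), Mina Varga is treated as also owning Dana Varga's interest in Ridgefield Energy Co, giving 15% + 30% = 45%.
By parent–child attribution (R1), Mina Varga is treated as also owning Dana Varga's interest in Talon Media Ltd, giving 35% + 20% = 55%.
Chain via Ridgefield Energy Co. (R2): 45% × 30% = 13.5% of Orion Industries Corp.
Chain via Talon Media Ltd (R2): 55% × 10% = 5.5% of Orion Industries Corp.
Aggregating (R3): 13.5% + 5.5% = 19%.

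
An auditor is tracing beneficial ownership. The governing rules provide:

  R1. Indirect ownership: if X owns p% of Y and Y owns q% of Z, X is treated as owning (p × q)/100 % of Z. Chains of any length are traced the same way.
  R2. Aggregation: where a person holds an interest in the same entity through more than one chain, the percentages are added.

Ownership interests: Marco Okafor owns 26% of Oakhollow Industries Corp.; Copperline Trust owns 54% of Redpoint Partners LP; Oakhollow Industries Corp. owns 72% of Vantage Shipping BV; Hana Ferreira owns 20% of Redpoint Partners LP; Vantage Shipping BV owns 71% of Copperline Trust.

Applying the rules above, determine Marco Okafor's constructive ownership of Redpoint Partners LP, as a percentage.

7.177248%

Chain via Oakhollow Industries Corp. → Vantage Shipping BV → Copperline Trust (R1): 26% × 72% × 71% × 54% = 7.177248% of Redpoint Partners LP.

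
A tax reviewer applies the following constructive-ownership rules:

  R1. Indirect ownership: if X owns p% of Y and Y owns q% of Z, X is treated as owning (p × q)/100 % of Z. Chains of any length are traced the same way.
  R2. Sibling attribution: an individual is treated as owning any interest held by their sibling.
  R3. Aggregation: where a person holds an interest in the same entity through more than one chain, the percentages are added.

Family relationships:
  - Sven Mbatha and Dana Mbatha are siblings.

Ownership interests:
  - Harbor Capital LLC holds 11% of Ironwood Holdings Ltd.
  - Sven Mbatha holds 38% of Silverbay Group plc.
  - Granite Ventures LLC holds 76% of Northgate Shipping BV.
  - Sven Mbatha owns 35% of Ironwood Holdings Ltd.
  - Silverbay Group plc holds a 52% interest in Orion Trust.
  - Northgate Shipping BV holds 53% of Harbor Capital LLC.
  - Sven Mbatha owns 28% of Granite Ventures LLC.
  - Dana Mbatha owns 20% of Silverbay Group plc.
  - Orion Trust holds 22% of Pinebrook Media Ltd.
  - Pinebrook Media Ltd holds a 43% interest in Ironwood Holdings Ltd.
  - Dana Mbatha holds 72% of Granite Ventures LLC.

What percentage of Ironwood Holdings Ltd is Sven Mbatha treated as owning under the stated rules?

42.283936%

By sibling attribution (R2), Sven Mbatha is treated as also owning Dana Mbatha's interest in Silverbay Group plc, giving 38% + 20% = 58%.
By sibling attribution (R2), Sven Mbatha is treated as also owning Dana Mbatha's interest in Granite Ventures LLC, giving 28% + 72% = 100%.
Chain via Silverbay Group plc → Orion Trust → Pinebrook Media Ltd (R1): 58% × 52% × 22% × 43% = 2.853136% of Ironwood Holdings Ltd.
Chain via Granite Ventures LLC → Northgate Shipping BV → Harbor Capital LLC (R1): 100% × 76% × 53% × 11% = 4.4308% of Ironwood Holdings Ltd.
Direct interest in Ironwood Holdings Ltd: 35%.
Aggregating (R3): 2.853136% + 4.4308% + 35% = 42.283936%.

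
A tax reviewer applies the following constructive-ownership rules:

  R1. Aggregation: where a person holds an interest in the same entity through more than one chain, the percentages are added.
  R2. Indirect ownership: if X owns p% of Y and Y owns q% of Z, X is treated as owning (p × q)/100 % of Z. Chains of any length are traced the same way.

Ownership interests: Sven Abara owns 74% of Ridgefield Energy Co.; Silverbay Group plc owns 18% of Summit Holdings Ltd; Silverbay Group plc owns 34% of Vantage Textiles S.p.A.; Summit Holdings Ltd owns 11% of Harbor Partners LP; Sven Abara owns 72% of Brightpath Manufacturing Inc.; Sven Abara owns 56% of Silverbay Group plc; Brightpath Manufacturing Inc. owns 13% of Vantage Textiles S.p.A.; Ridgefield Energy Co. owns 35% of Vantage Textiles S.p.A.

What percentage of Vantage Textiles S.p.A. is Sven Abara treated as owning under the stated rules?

Chain via Brightpath Manufacturing Inc. (R2): 72% × 13% = 9.36% of Vantage Textiles S.p.A.
Chain via Ridgefield Energy Co. (R2): 74% × 35% = 25.9% of Vantage Textiles S.p.A.
Chain via Silverbay Group plc (R2): 56% × 34% = 19.04% of Vantage Textiles S.p.A.
Aggregating (R1): 9.36% + 25.9% + 19.04% = 54.3%.

54.3%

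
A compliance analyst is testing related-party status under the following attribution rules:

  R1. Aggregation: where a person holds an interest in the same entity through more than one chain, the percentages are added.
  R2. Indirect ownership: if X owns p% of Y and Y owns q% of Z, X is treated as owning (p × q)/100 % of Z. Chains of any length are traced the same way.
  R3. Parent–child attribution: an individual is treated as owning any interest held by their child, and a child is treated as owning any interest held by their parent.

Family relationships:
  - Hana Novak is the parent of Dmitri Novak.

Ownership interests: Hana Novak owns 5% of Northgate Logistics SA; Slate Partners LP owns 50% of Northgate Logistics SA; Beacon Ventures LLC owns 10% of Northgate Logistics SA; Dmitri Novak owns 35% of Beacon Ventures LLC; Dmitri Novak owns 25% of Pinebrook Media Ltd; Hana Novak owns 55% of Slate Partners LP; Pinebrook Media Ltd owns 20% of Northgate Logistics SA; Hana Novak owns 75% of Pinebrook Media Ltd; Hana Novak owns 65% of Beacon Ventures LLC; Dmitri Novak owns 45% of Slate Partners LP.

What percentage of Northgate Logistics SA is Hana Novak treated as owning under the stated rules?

85%

By parent–child attribution (R3), Hana Novak is treated as also owning Dmitri Novak's interest in Slate Partners LP, giving 55% + 45% = 100%.
By parent–child attribution (R3), Hana Novak is treated as also owning Dmitri Novak's interest in Pinebrook Media Ltd, giving 75% + 25% = 100%.
By parent–child attribution (R3), Hana Novak is treated as also owning Dmitri Novak's interest in Beacon Ventures LLC, giving 65% + 35% = 100%.
Chain via Slate Partners LP (R2): 100% × 50% = 50% of Northgate Logistics SA.
Chain via Pinebrook Media Ltd (R2): 100% × 20% = 20% of Northgate Logistics SA.
Chain via Beacon Ventures LLC (R2): 100% × 10% = 10% of Northgate Logistics SA.
Direct interest in Northgate Logistics SA: 5%.
Aggregating (R1): 50% + 20% + 10% + 5% = 85%.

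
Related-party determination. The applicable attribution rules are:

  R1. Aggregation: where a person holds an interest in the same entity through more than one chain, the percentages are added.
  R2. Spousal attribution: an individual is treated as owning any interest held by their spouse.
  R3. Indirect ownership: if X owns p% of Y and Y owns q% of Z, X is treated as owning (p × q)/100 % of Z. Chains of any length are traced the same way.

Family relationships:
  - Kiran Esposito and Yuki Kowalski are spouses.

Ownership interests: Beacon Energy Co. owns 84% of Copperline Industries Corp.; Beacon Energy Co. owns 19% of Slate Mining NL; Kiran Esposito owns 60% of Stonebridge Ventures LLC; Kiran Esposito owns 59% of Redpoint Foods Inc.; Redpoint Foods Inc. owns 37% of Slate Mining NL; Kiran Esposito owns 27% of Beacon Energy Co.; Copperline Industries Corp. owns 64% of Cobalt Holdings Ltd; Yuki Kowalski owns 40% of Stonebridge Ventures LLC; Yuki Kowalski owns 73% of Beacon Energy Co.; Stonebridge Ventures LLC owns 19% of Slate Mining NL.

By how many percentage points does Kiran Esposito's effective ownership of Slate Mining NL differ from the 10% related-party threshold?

By spousal attribution (R2), Kiran Esposito is treated as also owning Yuki Kowalski's interest in Stonebridge Ventures LLC, giving 60% + 40% = 100%.
By spousal attribution (R2), Kiran Esposito is treated as also owning Yuki Kowalski's interest in Beacon Energy Co, giving 27% + 73% = 100%.
Chain via Stonebridge Ventures LLC (R3): 100% × 19% = 19% of Slate Mining NL.
Chain via Redpoint Foods Inc. (R3): 59% × 37% = 21.83% of Slate Mining NL.
Chain via Beacon Energy Co. (R3): 100% × 19% = 19% of Slate Mining NL.
Aggregating (R1): 19% + 21.83% + 19% = 59.83%.
59.83% exceeds the 10% threshold by 49.83 percentage points.

49.83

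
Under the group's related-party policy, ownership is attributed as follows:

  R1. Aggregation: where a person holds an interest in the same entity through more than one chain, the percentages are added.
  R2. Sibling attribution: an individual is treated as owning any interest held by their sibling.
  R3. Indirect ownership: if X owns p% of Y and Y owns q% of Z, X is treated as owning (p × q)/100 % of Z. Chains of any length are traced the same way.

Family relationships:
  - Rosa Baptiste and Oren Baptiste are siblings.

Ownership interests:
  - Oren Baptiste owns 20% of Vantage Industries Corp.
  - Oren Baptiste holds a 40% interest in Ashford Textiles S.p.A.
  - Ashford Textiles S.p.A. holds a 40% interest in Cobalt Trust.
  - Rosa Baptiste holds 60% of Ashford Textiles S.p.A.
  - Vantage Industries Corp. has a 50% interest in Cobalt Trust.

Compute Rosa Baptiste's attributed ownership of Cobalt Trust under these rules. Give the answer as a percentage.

50%

By sibling attribution (R2), Rosa Baptiste is treated as also owning Oren Baptiste's interest in Ashford Textiles S.p.A, giving 60% + 40% = 100%.
By sibling attribution (R2), Rosa Baptiste is treated as owning Oren Baptiste's 20% interest in Vantage Industries Corp.
Chain via Ashford Textiles S.p.A. (R3): 100% × 40% = 40% of Cobalt Trust.
Chain via Vantage Industries Corp. (R3): 20% × 50% = 10% of Cobalt Trust.
Aggregating (R1): 40% + 10% = 50%.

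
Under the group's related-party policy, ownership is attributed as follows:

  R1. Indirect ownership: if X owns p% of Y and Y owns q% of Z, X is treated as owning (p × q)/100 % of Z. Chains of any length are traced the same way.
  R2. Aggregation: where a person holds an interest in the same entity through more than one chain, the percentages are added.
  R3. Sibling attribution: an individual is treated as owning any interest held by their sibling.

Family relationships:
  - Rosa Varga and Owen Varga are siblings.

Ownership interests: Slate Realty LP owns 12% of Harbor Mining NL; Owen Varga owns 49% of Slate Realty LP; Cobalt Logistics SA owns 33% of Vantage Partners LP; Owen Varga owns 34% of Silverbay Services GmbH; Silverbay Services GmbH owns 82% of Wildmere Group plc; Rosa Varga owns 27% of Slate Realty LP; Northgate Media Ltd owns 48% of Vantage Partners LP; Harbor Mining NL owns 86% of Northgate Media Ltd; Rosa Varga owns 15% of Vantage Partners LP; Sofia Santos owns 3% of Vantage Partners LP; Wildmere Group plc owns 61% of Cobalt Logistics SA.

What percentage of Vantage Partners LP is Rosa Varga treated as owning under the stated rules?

24.37698%

By sibling attribution (R3), Rosa Varga is treated as also owning Owen Varga's interest in Slate Realty LP, giving 27% + 49% = 76%.
By sibling attribution (R3), Rosa Varga is treated as owning Owen Varga's 34% interest in Silverbay Services GmbH.
Chain via Slate Realty LP → Harbor Mining NL → Northgate Media Ltd (R1): 76% × 12% × 86% × 48% = 3.764736% of Vantage Partners LP.
Direct interest in Vantage Partners LP: 15%.
Chain via Silverbay Services GmbH → Wildmere Group plc → Cobalt Logistics SA (R1): 34% × 82% × 61% × 33% = 5.612244% of Vantage Partners LP.
Aggregating (R2): 3.764736% + 15% + 5.612244% = 24.37698%.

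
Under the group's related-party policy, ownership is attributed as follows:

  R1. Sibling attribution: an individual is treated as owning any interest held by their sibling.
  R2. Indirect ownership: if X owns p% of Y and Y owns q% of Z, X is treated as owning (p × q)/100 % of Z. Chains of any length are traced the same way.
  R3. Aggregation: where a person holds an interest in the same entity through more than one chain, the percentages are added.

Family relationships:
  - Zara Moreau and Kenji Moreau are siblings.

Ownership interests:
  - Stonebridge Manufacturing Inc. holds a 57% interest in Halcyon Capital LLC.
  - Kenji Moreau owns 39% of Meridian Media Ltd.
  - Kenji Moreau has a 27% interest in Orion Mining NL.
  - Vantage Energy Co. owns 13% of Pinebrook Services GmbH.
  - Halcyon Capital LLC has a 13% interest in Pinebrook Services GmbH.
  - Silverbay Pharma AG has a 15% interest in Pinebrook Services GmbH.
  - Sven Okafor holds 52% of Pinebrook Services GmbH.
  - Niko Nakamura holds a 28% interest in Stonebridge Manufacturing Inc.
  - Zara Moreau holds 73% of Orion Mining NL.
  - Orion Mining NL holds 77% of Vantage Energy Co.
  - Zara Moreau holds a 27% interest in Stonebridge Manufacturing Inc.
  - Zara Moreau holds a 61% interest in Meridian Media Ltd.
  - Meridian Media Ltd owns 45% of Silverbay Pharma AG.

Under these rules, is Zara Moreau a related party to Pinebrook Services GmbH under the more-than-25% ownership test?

By sibling attribution (R1), Zara Moreau is treated as also owning Kenji Moreau's interest in Orion Mining NL, giving 73% + 27% = 100%.
By sibling attribution (R1), Zara Moreau is treated as also owning Kenji Moreau's interest in Meridian Media Ltd, giving 61% + 39% = 100%.
Chain via Orion Mining NL → Vantage Energy Co. (R2): 100% × 77% × 13% = 10.01% of Pinebrook Services GmbH.
Chain via Meridian Media Ltd → Silverbay Pharma AG (R2): 100% × 45% × 15% = 6.75% of Pinebrook Services GmbH.
Chain via Stonebridge Manufacturing Inc. → Halcyon Capital LLC (R2): 27% × 57% × 13% = 2.0007% of Pinebrook Services GmbH.
Aggregating (R3): 10.01% + 6.75% + 2.0007% = 18.7607%.
18.7607% does not exceed the 25% threshold, so Zara is not a related party to Pinebrook Services GmbH.

No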